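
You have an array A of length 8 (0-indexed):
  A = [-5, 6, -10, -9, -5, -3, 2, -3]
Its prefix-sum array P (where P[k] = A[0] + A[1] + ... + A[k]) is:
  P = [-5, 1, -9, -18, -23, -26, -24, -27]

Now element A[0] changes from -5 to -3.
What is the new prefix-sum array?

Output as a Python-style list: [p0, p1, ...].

Answer: [-3, 3, -7, -16, -21, -24, -22, -25]

Derivation:
Change: A[0] -5 -> -3, delta = 2
P[k] for k < 0: unchanged (A[0] not included)
P[k] for k >= 0: shift by delta = 2
  P[0] = -5 + 2 = -3
  P[1] = 1 + 2 = 3
  P[2] = -9 + 2 = -7
  P[3] = -18 + 2 = -16
  P[4] = -23 + 2 = -21
  P[5] = -26 + 2 = -24
  P[6] = -24 + 2 = -22
  P[7] = -27 + 2 = -25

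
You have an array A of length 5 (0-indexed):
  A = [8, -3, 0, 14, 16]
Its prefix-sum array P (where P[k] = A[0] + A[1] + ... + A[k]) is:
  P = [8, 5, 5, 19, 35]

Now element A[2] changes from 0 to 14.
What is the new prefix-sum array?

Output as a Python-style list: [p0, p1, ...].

Change: A[2] 0 -> 14, delta = 14
P[k] for k < 2: unchanged (A[2] not included)
P[k] for k >= 2: shift by delta = 14
  P[0] = 8 + 0 = 8
  P[1] = 5 + 0 = 5
  P[2] = 5 + 14 = 19
  P[3] = 19 + 14 = 33
  P[4] = 35 + 14 = 49

Answer: [8, 5, 19, 33, 49]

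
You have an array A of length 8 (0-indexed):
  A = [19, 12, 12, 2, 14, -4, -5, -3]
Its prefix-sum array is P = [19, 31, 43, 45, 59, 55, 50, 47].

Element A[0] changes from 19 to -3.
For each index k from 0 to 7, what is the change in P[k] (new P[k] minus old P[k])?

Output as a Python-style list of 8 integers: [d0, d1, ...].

Answer: [-22, -22, -22, -22, -22, -22, -22, -22]

Derivation:
Element change: A[0] 19 -> -3, delta = -22
For k < 0: P[k] unchanged, delta_P[k] = 0
For k >= 0: P[k] shifts by exactly -22
Delta array: [-22, -22, -22, -22, -22, -22, -22, -22]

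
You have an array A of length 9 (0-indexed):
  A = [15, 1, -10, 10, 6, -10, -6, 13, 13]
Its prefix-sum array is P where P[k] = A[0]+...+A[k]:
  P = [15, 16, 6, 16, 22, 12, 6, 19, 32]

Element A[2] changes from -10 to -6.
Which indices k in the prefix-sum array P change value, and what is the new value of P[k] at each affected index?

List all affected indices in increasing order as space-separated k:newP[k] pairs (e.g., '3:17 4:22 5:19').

Answer: 2:10 3:20 4:26 5:16 6:10 7:23 8:36

Derivation:
P[k] = A[0] + ... + A[k]
P[k] includes A[2] iff k >= 2
Affected indices: 2, 3, ..., 8; delta = 4
  P[2]: 6 + 4 = 10
  P[3]: 16 + 4 = 20
  P[4]: 22 + 4 = 26
  P[5]: 12 + 4 = 16
  P[6]: 6 + 4 = 10
  P[7]: 19 + 4 = 23
  P[8]: 32 + 4 = 36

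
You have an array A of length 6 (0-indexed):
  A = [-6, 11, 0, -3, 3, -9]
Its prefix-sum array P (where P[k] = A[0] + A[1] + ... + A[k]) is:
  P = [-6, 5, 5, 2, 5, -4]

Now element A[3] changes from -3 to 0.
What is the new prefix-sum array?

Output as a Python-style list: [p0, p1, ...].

Change: A[3] -3 -> 0, delta = 3
P[k] for k < 3: unchanged (A[3] not included)
P[k] for k >= 3: shift by delta = 3
  P[0] = -6 + 0 = -6
  P[1] = 5 + 0 = 5
  P[2] = 5 + 0 = 5
  P[3] = 2 + 3 = 5
  P[4] = 5 + 3 = 8
  P[5] = -4 + 3 = -1

Answer: [-6, 5, 5, 5, 8, -1]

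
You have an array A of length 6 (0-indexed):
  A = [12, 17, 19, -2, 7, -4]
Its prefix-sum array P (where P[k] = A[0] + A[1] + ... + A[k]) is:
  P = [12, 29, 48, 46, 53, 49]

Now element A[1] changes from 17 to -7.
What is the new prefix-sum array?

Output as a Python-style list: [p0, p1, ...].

Answer: [12, 5, 24, 22, 29, 25]

Derivation:
Change: A[1] 17 -> -7, delta = -24
P[k] for k < 1: unchanged (A[1] not included)
P[k] for k >= 1: shift by delta = -24
  P[0] = 12 + 0 = 12
  P[1] = 29 + -24 = 5
  P[2] = 48 + -24 = 24
  P[3] = 46 + -24 = 22
  P[4] = 53 + -24 = 29
  P[5] = 49 + -24 = 25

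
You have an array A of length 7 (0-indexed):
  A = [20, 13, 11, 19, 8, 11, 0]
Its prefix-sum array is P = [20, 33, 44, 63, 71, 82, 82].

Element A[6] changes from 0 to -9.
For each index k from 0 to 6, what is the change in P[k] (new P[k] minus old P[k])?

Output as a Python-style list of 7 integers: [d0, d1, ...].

Answer: [0, 0, 0, 0, 0, 0, -9]

Derivation:
Element change: A[6] 0 -> -9, delta = -9
For k < 6: P[k] unchanged, delta_P[k] = 0
For k >= 6: P[k] shifts by exactly -9
Delta array: [0, 0, 0, 0, 0, 0, -9]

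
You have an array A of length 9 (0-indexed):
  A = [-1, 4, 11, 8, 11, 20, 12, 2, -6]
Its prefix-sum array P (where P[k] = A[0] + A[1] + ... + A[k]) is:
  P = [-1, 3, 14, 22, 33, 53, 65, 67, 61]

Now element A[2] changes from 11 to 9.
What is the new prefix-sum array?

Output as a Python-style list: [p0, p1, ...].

Answer: [-1, 3, 12, 20, 31, 51, 63, 65, 59]

Derivation:
Change: A[2] 11 -> 9, delta = -2
P[k] for k < 2: unchanged (A[2] not included)
P[k] for k >= 2: shift by delta = -2
  P[0] = -1 + 0 = -1
  P[1] = 3 + 0 = 3
  P[2] = 14 + -2 = 12
  P[3] = 22 + -2 = 20
  P[4] = 33 + -2 = 31
  P[5] = 53 + -2 = 51
  P[6] = 65 + -2 = 63
  P[7] = 67 + -2 = 65
  P[8] = 61 + -2 = 59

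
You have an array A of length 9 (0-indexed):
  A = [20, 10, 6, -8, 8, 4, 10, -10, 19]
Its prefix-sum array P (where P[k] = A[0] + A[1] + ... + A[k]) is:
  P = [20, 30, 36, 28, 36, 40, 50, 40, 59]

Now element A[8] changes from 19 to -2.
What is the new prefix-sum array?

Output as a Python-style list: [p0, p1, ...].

Answer: [20, 30, 36, 28, 36, 40, 50, 40, 38]

Derivation:
Change: A[8] 19 -> -2, delta = -21
P[k] for k < 8: unchanged (A[8] not included)
P[k] for k >= 8: shift by delta = -21
  P[0] = 20 + 0 = 20
  P[1] = 30 + 0 = 30
  P[2] = 36 + 0 = 36
  P[3] = 28 + 0 = 28
  P[4] = 36 + 0 = 36
  P[5] = 40 + 0 = 40
  P[6] = 50 + 0 = 50
  P[7] = 40 + 0 = 40
  P[8] = 59 + -21 = 38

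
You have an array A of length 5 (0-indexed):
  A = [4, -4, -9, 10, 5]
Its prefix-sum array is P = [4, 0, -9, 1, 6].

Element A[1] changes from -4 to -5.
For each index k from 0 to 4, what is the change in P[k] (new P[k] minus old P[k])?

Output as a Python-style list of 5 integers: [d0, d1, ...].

Answer: [0, -1, -1, -1, -1]

Derivation:
Element change: A[1] -4 -> -5, delta = -1
For k < 1: P[k] unchanged, delta_P[k] = 0
For k >= 1: P[k] shifts by exactly -1
Delta array: [0, -1, -1, -1, -1]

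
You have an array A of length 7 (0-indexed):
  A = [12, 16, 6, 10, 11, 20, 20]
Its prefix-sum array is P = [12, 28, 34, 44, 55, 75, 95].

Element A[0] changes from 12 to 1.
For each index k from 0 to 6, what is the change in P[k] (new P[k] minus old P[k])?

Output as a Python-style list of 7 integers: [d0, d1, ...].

Element change: A[0] 12 -> 1, delta = -11
For k < 0: P[k] unchanged, delta_P[k] = 0
For k >= 0: P[k] shifts by exactly -11
Delta array: [-11, -11, -11, -11, -11, -11, -11]

Answer: [-11, -11, -11, -11, -11, -11, -11]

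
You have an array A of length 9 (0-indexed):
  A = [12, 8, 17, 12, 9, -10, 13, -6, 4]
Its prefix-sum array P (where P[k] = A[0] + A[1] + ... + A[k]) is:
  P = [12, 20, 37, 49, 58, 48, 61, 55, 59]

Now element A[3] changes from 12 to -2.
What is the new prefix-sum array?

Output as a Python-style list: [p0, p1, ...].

Answer: [12, 20, 37, 35, 44, 34, 47, 41, 45]

Derivation:
Change: A[3] 12 -> -2, delta = -14
P[k] for k < 3: unchanged (A[3] not included)
P[k] for k >= 3: shift by delta = -14
  P[0] = 12 + 0 = 12
  P[1] = 20 + 0 = 20
  P[2] = 37 + 0 = 37
  P[3] = 49 + -14 = 35
  P[4] = 58 + -14 = 44
  P[5] = 48 + -14 = 34
  P[6] = 61 + -14 = 47
  P[7] = 55 + -14 = 41
  P[8] = 59 + -14 = 45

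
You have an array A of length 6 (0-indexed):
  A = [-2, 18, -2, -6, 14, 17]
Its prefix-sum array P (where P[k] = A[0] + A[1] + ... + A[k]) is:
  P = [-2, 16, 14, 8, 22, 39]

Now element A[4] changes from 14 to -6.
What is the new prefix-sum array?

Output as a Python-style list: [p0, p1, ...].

Answer: [-2, 16, 14, 8, 2, 19]

Derivation:
Change: A[4] 14 -> -6, delta = -20
P[k] for k < 4: unchanged (A[4] not included)
P[k] for k >= 4: shift by delta = -20
  P[0] = -2 + 0 = -2
  P[1] = 16 + 0 = 16
  P[2] = 14 + 0 = 14
  P[3] = 8 + 0 = 8
  P[4] = 22 + -20 = 2
  P[5] = 39 + -20 = 19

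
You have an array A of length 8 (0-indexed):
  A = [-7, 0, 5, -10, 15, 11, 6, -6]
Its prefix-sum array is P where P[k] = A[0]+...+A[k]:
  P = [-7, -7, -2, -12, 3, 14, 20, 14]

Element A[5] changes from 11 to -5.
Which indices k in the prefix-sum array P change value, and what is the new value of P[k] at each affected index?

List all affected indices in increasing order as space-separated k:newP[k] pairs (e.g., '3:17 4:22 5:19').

P[k] = A[0] + ... + A[k]
P[k] includes A[5] iff k >= 5
Affected indices: 5, 6, ..., 7; delta = -16
  P[5]: 14 + -16 = -2
  P[6]: 20 + -16 = 4
  P[7]: 14 + -16 = -2

Answer: 5:-2 6:4 7:-2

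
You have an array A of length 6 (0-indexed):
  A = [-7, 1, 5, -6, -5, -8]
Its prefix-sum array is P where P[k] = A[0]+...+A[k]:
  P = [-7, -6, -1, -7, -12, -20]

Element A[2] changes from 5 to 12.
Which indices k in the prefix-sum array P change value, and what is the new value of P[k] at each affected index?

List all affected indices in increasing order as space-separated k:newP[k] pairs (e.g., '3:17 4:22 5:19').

P[k] = A[0] + ... + A[k]
P[k] includes A[2] iff k >= 2
Affected indices: 2, 3, ..., 5; delta = 7
  P[2]: -1 + 7 = 6
  P[3]: -7 + 7 = 0
  P[4]: -12 + 7 = -5
  P[5]: -20 + 7 = -13

Answer: 2:6 3:0 4:-5 5:-13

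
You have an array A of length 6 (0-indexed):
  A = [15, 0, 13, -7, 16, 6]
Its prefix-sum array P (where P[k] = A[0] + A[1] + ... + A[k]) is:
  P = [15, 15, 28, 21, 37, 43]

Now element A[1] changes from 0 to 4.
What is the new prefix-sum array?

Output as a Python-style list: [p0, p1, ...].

Answer: [15, 19, 32, 25, 41, 47]

Derivation:
Change: A[1] 0 -> 4, delta = 4
P[k] for k < 1: unchanged (A[1] not included)
P[k] for k >= 1: shift by delta = 4
  P[0] = 15 + 0 = 15
  P[1] = 15 + 4 = 19
  P[2] = 28 + 4 = 32
  P[3] = 21 + 4 = 25
  P[4] = 37 + 4 = 41
  P[5] = 43 + 4 = 47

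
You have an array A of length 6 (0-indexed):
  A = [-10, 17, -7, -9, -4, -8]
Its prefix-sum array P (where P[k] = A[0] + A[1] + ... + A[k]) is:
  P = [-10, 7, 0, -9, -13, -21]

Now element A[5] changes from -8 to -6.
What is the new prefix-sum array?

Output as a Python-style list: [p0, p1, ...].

Change: A[5] -8 -> -6, delta = 2
P[k] for k < 5: unchanged (A[5] not included)
P[k] for k >= 5: shift by delta = 2
  P[0] = -10 + 0 = -10
  P[1] = 7 + 0 = 7
  P[2] = 0 + 0 = 0
  P[3] = -9 + 0 = -9
  P[4] = -13 + 0 = -13
  P[5] = -21 + 2 = -19

Answer: [-10, 7, 0, -9, -13, -19]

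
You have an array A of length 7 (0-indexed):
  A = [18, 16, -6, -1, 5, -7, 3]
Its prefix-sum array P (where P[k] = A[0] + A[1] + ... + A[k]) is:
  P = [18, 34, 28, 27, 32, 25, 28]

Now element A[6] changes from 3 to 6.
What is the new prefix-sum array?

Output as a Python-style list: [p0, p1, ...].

Change: A[6] 3 -> 6, delta = 3
P[k] for k < 6: unchanged (A[6] not included)
P[k] for k >= 6: shift by delta = 3
  P[0] = 18 + 0 = 18
  P[1] = 34 + 0 = 34
  P[2] = 28 + 0 = 28
  P[3] = 27 + 0 = 27
  P[4] = 32 + 0 = 32
  P[5] = 25 + 0 = 25
  P[6] = 28 + 3 = 31

Answer: [18, 34, 28, 27, 32, 25, 31]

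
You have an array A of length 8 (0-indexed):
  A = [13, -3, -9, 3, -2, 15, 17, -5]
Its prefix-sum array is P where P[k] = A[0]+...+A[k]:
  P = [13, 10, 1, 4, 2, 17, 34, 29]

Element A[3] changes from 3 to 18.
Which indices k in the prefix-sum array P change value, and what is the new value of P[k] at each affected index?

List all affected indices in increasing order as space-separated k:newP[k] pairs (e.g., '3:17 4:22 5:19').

P[k] = A[0] + ... + A[k]
P[k] includes A[3] iff k >= 3
Affected indices: 3, 4, ..., 7; delta = 15
  P[3]: 4 + 15 = 19
  P[4]: 2 + 15 = 17
  P[5]: 17 + 15 = 32
  P[6]: 34 + 15 = 49
  P[7]: 29 + 15 = 44

Answer: 3:19 4:17 5:32 6:49 7:44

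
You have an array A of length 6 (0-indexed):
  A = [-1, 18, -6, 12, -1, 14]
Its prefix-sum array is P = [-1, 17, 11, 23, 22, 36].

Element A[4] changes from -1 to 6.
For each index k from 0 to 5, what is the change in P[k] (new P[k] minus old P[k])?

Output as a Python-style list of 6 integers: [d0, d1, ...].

Element change: A[4] -1 -> 6, delta = 7
For k < 4: P[k] unchanged, delta_P[k] = 0
For k >= 4: P[k] shifts by exactly 7
Delta array: [0, 0, 0, 0, 7, 7]

Answer: [0, 0, 0, 0, 7, 7]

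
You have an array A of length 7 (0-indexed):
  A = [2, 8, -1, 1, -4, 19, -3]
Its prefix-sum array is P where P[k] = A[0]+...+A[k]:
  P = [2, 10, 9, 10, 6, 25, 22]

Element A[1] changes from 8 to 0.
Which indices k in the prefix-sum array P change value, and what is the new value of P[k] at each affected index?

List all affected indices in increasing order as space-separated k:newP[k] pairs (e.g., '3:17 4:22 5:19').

Answer: 1:2 2:1 3:2 4:-2 5:17 6:14

Derivation:
P[k] = A[0] + ... + A[k]
P[k] includes A[1] iff k >= 1
Affected indices: 1, 2, ..., 6; delta = -8
  P[1]: 10 + -8 = 2
  P[2]: 9 + -8 = 1
  P[3]: 10 + -8 = 2
  P[4]: 6 + -8 = -2
  P[5]: 25 + -8 = 17
  P[6]: 22 + -8 = 14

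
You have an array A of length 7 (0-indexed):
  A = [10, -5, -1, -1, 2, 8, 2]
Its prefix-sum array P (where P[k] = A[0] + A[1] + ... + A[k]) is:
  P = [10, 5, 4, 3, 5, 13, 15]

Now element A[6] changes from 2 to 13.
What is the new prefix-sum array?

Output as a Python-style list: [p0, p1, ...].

Change: A[6] 2 -> 13, delta = 11
P[k] for k < 6: unchanged (A[6] not included)
P[k] for k >= 6: shift by delta = 11
  P[0] = 10 + 0 = 10
  P[1] = 5 + 0 = 5
  P[2] = 4 + 0 = 4
  P[3] = 3 + 0 = 3
  P[4] = 5 + 0 = 5
  P[5] = 13 + 0 = 13
  P[6] = 15 + 11 = 26

Answer: [10, 5, 4, 3, 5, 13, 26]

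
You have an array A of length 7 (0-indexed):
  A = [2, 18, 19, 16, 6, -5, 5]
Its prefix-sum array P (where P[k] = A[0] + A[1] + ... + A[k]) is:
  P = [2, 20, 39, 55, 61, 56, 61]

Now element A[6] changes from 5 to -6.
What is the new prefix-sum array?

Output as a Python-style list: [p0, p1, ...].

Change: A[6] 5 -> -6, delta = -11
P[k] for k < 6: unchanged (A[6] not included)
P[k] for k >= 6: shift by delta = -11
  P[0] = 2 + 0 = 2
  P[1] = 20 + 0 = 20
  P[2] = 39 + 0 = 39
  P[3] = 55 + 0 = 55
  P[4] = 61 + 0 = 61
  P[5] = 56 + 0 = 56
  P[6] = 61 + -11 = 50

Answer: [2, 20, 39, 55, 61, 56, 50]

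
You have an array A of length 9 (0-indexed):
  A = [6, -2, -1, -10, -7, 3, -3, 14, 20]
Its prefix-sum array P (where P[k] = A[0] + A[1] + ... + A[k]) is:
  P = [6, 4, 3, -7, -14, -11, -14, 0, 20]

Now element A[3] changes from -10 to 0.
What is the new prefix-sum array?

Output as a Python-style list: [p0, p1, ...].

Change: A[3] -10 -> 0, delta = 10
P[k] for k < 3: unchanged (A[3] not included)
P[k] for k >= 3: shift by delta = 10
  P[0] = 6 + 0 = 6
  P[1] = 4 + 0 = 4
  P[2] = 3 + 0 = 3
  P[3] = -7 + 10 = 3
  P[4] = -14 + 10 = -4
  P[5] = -11 + 10 = -1
  P[6] = -14 + 10 = -4
  P[7] = 0 + 10 = 10
  P[8] = 20 + 10 = 30

Answer: [6, 4, 3, 3, -4, -1, -4, 10, 30]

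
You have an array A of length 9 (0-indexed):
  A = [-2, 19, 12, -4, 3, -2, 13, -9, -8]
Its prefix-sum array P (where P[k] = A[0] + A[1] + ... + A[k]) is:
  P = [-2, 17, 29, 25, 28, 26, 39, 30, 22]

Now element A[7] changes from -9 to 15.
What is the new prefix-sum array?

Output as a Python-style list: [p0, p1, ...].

Answer: [-2, 17, 29, 25, 28, 26, 39, 54, 46]

Derivation:
Change: A[7] -9 -> 15, delta = 24
P[k] for k < 7: unchanged (A[7] not included)
P[k] for k >= 7: shift by delta = 24
  P[0] = -2 + 0 = -2
  P[1] = 17 + 0 = 17
  P[2] = 29 + 0 = 29
  P[3] = 25 + 0 = 25
  P[4] = 28 + 0 = 28
  P[5] = 26 + 0 = 26
  P[6] = 39 + 0 = 39
  P[7] = 30 + 24 = 54
  P[8] = 22 + 24 = 46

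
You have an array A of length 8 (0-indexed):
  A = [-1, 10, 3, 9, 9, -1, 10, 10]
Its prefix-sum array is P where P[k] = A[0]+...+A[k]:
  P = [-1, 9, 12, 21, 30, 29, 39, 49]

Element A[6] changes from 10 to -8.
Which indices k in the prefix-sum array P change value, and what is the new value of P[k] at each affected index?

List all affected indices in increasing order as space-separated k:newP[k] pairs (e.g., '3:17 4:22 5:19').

P[k] = A[0] + ... + A[k]
P[k] includes A[6] iff k >= 6
Affected indices: 6, 7, ..., 7; delta = -18
  P[6]: 39 + -18 = 21
  P[7]: 49 + -18 = 31

Answer: 6:21 7:31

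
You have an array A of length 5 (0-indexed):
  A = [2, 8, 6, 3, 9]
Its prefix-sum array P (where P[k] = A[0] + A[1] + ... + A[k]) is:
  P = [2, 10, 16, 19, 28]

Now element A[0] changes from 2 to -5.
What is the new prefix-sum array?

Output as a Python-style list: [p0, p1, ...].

Change: A[0] 2 -> -5, delta = -7
P[k] for k < 0: unchanged (A[0] not included)
P[k] for k >= 0: shift by delta = -7
  P[0] = 2 + -7 = -5
  P[1] = 10 + -7 = 3
  P[2] = 16 + -7 = 9
  P[3] = 19 + -7 = 12
  P[4] = 28 + -7 = 21

Answer: [-5, 3, 9, 12, 21]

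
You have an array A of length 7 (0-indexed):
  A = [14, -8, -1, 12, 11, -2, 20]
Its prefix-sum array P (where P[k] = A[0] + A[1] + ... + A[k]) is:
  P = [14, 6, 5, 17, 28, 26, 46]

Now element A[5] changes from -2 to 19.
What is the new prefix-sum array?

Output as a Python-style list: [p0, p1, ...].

Change: A[5] -2 -> 19, delta = 21
P[k] for k < 5: unchanged (A[5] not included)
P[k] for k >= 5: shift by delta = 21
  P[0] = 14 + 0 = 14
  P[1] = 6 + 0 = 6
  P[2] = 5 + 0 = 5
  P[3] = 17 + 0 = 17
  P[4] = 28 + 0 = 28
  P[5] = 26 + 21 = 47
  P[6] = 46 + 21 = 67

Answer: [14, 6, 5, 17, 28, 47, 67]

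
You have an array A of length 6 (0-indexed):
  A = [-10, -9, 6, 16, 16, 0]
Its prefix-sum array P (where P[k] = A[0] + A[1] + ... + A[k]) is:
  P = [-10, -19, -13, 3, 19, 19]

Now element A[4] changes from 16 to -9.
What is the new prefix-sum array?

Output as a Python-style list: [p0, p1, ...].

Answer: [-10, -19, -13, 3, -6, -6]

Derivation:
Change: A[4] 16 -> -9, delta = -25
P[k] for k < 4: unchanged (A[4] not included)
P[k] for k >= 4: shift by delta = -25
  P[0] = -10 + 0 = -10
  P[1] = -19 + 0 = -19
  P[2] = -13 + 0 = -13
  P[3] = 3 + 0 = 3
  P[4] = 19 + -25 = -6
  P[5] = 19 + -25 = -6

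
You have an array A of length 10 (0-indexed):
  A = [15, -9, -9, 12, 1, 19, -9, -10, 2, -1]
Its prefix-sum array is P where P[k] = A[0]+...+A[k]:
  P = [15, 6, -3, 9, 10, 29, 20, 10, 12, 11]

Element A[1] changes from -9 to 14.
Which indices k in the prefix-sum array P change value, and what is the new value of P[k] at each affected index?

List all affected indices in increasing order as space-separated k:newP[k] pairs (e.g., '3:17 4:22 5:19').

Answer: 1:29 2:20 3:32 4:33 5:52 6:43 7:33 8:35 9:34

Derivation:
P[k] = A[0] + ... + A[k]
P[k] includes A[1] iff k >= 1
Affected indices: 1, 2, ..., 9; delta = 23
  P[1]: 6 + 23 = 29
  P[2]: -3 + 23 = 20
  P[3]: 9 + 23 = 32
  P[4]: 10 + 23 = 33
  P[5]: 29 + 23 = 52
  P[6]: 20 + 23 = 43
  P[7]: 10 + 23 = 33
  P[8]: 12 + 23 = 35
  P[9]: 11 + 23 = 34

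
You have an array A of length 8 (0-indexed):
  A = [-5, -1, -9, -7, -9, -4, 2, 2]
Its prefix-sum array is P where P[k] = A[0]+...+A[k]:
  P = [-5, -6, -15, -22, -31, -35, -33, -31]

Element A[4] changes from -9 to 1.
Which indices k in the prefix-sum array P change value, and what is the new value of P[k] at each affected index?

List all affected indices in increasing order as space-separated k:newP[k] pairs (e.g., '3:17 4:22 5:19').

P[k] = A[0] + ... + A[k]
P[k] includes A[4] iff k >= 4
Affected indices: 4, 5, ..., 7; delta = 10
  P[4]: -31 + 10 = -21
  P[5]: -35 + 10 = -25
  P[6]: -33 + 10 = -23
  P[7]: -31 + 10 = -21

Answer: 4:-21 5:-25 6:-23 7:-21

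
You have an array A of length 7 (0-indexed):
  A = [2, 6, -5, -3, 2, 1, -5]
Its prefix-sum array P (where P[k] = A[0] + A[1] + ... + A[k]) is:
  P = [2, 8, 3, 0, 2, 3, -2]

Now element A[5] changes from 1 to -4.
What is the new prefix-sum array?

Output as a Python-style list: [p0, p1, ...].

Answer: [2, 8, 3, 0, 2, -2, -7]

Derivation:
Change: A[5] 1 -> -4, delta = -5
P[k] for k < 5: unchanged (A[5] not included)
P[k] for k >= 5: shift by delta = -5
  P[0] = 2 + 0 = 2
  P[1] = 8 + 0 = 8
  P[2] = 3 + 0 = 3
  P[3] = 0 + 0 = 0
  P[4] = 2 + 0 = 2
  P[5] = 3 + -5 = -2
  P[6] = -2 + -5 = -7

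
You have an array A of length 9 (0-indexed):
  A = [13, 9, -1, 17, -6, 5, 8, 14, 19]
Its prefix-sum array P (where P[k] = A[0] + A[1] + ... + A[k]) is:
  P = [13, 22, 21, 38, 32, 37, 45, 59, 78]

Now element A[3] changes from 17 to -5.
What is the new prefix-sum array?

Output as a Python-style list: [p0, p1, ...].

Answer: [13, 22, 21, 16, 10, 15, 23, 37, 56]

Derivation:
Change: A[3] 17 -> -5, delta = -22
P[k] for k < 3: unchanged (A[3] not included)
P[k] for k >= 3: shift by delta = -22
  P[0] = 13 + 0 = 13
  P[1] = 22 + 0 = 22
  P[2] = 21 + 0 = 21
  P[3] = 38 + -22 = 16
  P[4] = 32 + -22 = 10
  P[5] = 37 + -22 = 15
  P[6] = 45 + -22 = 23
  P[7] = 59 + -22 = 37
  P[8] = 78 + -22 = 56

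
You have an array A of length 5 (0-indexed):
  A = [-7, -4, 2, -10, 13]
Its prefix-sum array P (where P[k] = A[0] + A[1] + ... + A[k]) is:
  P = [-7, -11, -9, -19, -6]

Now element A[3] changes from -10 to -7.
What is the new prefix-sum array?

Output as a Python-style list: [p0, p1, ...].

Answer: [-7, -11, -9, -16, -3]

Derivation:
Change: A[3] -10 -> -7, delta = 3
P[k] for k < 3: unchanged (A[3] not included)
P[k] for k >= 3: shift by delta = 3
  P[0] = -7 + 0 = -7
  P[1] = -11 + 0 = -11
  P[2] = -9 + 0 = -9
  P[3] = -19 + 3 = -16
  P[4] = -6 + 3 = -3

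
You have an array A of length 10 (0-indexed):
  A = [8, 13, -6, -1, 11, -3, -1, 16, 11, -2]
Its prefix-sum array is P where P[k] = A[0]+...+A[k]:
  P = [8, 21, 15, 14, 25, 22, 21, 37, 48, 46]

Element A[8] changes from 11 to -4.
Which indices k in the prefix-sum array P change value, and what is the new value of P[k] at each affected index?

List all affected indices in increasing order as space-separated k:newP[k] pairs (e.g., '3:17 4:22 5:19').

Answer: 8:33 9:31

Derivation:
P[k] = A[0] + ... + A[k]
P[k] includes A[8] iff k >= 8
Affected indices: 8, 9, ..., 9; delta = -15
  P[8]: 48 + -15 = 33
  P[9]: 46 + -15 = 31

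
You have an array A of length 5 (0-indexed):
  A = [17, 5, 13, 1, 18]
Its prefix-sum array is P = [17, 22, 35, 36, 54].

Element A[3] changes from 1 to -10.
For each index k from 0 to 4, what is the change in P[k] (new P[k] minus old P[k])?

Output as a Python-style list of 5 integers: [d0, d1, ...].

Answer: [0, 0, 0, -11, -11]

Derivation:
Element change: A[3] 1 -> -10, delta = -11
For k < 3: P[k] unchanged, delta_P[k] = 0
For k >= 3: P[k] shifts by exactly -11
Delta array: [0, 0, 0, -11, -11]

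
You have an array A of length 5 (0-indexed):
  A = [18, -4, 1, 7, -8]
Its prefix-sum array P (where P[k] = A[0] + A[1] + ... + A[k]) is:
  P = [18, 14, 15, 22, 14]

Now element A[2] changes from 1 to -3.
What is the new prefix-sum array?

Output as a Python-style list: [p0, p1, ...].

Answer: [18, 14, 11, 18, 10]

Derivation:
Change: A[2] 1 -> -3, delta = -4
P[k] for k < 2: unchanged (A[2] not included)
P[k] for k >= 2: shift by delta = -4
  P[0] = 18 + 0 = 18
  P[1] = 14 + 0 = 14
  P[2] = 15 + -4 = 11
  P[3] = 22 + -4 = 18
  P[4] = 14 + -4 = 10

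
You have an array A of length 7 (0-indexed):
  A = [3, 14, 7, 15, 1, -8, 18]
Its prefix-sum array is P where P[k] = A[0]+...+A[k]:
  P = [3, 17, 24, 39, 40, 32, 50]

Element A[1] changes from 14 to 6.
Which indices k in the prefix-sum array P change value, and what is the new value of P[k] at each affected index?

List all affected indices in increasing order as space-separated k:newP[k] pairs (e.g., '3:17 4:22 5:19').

Answer: 1:9 2:16 3:31 4:32 5:24 6:42

Derivation:
P[k] = A[0] + ... + A[k]
P[k] includes A[1] iff k >= 1
Affected indices: 1, 2, ..., 6; delta = -8
  P[1]: 17 + -8 = 9
  P[2]: 24 + -8 = 16
  P[3]: 39 + -8 = 31
  P[4]: 40 + -8 = 32
  P[5]: 32 + -8 = 24
  P[6]: 50 + -8 = 42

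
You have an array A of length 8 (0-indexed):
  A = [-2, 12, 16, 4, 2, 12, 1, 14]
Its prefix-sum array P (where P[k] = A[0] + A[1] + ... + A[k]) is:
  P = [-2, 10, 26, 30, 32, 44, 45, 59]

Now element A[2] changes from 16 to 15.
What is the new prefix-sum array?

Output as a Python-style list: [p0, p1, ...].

Answer: [-2, 10, 25, 29, 31, 43, 44, 58]

Derivation:
Change: A[2] 16 -> 15, delta = -1
P[k] for k < 2: unchanged (A[2] not included)
P[k] for k >= 2: shift by delta = -1
  P[0] = -2 + 0 = -2
  P[1] = 10 + 0 = 10
  P[2] = 26 + -1 = 25
  P[3] = 30 + -1 = 29
  P[4] = 32 + -1 = 31
  P[5] = 44 + -1 = 43
  P[6] = 45 + -1 = 44
  P[7] = 59 + -1 = 58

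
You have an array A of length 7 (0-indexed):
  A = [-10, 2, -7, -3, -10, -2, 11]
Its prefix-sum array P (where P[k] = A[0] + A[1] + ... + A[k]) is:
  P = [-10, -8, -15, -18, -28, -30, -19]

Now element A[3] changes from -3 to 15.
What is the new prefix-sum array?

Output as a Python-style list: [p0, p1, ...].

Change: A[3] -3 -> 15, delta = 18
P[k] for k < 3: unchanged (A[3] not included)
P[k] for k >= 3: shift by delta = 18
  P[0] = -10 + 0 = -10
  P[1] = -8 + 0 = -8
  P[2] = -15 + 0 = -15
  P[3] = -18 + 18 = 0
  P[4] = -28 + 18 = -10
  P[5] = -30 + 18 = -12
  P[6] = -19 + 18 = -1

Answer: [-10, -8, -15, 0, -10, -12, -1]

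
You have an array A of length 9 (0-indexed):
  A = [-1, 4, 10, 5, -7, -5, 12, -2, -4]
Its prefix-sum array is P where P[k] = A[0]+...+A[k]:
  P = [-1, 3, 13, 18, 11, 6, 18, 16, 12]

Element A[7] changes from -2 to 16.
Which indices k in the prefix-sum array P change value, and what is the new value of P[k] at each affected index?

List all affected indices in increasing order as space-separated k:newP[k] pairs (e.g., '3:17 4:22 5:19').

Answer: 7:34 8:30

Derivation:
P[k] = A[0] + ... + A[k]
P[k] includes A[7] iff k >= 7
Affected indices: 7, 8, ..., 8; delta = 18
  P[7]: 16 + 18 = 34
  P[8]: 12 + 18 = 30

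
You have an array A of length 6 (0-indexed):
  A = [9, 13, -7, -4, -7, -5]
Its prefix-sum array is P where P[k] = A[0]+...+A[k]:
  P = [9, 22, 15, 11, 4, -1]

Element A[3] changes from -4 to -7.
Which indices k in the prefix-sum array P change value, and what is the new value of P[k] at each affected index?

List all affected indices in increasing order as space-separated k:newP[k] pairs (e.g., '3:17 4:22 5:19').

P[k] = A[0] + ... + A[k]
P[k] includes A[3] iff k >= 3
Affected indices: 3, 4, ..., 5; delta = -3
  P[3]: 11 + -3 = 8
  P[4]: 4 + -3 = 1
  P[5]: -1 + -3 = -4

Answer: 3:8 4:1 5:-4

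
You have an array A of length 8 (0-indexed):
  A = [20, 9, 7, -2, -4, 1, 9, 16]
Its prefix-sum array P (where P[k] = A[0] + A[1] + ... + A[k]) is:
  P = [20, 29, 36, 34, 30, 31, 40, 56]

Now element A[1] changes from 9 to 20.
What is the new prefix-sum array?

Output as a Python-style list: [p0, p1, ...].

Change: A[1] 9 -> 20, delta = 11
P[k] for k < 1: unchanged (A[1] not included)
P[k] for k >= 1: shift by delta = 11
  P[0] = 20 + 0 = 20
  P[1] = 29 + 11 = 40
  P[2] = 36 + 11 = 47
  P[3] = 34 + 11 = 45
  P[4] = 30 + 11 = 41
  P[5] = 31 + 11 = 42
  P[6] = 40 + 11 = 51
  P[7] = 56 + 11 = 67

Answer: [20, 40, 47, 45, 41, 42, 51, 67]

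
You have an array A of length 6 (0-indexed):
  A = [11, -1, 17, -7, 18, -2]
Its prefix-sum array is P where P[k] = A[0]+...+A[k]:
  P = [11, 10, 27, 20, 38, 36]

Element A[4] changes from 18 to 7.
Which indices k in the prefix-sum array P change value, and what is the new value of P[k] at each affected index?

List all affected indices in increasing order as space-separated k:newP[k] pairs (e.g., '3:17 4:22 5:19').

P[k] = A[0] + ... + A[k]
P[k] includes A[4] iff k >= 4
Affected indices: 4, 5, ..., 5; delta = -11
  P[4]: 38 + -11 = 27
  P[5]: 36 + -11 = 25

Answer: 4:27 5:25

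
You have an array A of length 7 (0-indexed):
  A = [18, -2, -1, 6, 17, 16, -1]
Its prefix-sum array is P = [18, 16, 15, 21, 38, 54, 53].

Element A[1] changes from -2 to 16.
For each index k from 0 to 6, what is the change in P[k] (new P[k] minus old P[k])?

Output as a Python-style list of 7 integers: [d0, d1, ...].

Element change: A[1] -2 -> 16, delta = 18
For k < 1: P[k] unchanged, delta_P[k] = 0
For k >= 1: P[k] shifts by exactly 18
Delta array: [0, 18, 18, 18, 18, 18, 18]

Answer: [0, 18, 18, 18, 18, 18, 18]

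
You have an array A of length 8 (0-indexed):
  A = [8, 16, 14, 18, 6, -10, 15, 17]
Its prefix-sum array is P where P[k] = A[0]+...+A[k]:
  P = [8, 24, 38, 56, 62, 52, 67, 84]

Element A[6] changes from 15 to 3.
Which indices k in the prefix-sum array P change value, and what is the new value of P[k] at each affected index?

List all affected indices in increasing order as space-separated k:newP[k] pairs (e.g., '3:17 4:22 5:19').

P[k] = A[0] + ... + A[k]
P[k] includes A[6] iff k >= 6
Affected indices: 6, 7, ..., 7; delta = -12
  P[6]: 67 + -12 = 55
  P[7]: 84 + -12 = 72

Answer: 6:55 7:72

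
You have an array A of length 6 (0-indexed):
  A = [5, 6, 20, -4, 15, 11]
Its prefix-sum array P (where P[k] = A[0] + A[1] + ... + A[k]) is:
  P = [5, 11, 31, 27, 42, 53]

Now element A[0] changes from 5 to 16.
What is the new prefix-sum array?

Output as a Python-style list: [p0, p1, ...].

Answer: [16, 22, 42, 38, 53, 64]

Derivation:
Change: A[0] 5 -> 16, delta = 11
P[k] for k < 0: unchanged (A[0] not included)
P[k] for k >= 0: shift by delta = 11
  P[0] = 5 + 11 = 16
  P[1] = 11 + 11 = 22
  P[2] = 31 + 11 = 42
  P[3] = 27 + 11 = 38
  P[4] = 42 + 11 = 53
  P[5] = 53 + 11 = 64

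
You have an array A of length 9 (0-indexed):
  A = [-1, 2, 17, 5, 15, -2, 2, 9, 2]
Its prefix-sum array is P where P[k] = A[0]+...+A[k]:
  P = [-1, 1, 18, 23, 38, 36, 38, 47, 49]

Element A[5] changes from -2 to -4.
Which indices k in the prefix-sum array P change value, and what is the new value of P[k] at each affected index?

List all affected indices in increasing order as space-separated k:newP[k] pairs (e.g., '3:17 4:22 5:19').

Answer: 5:34 6:36 7:45 8:47

Derivation:
P[k] = A[0] + ... + A[k]
P[k] includes A[5] iff k >= 5
Affected indices: 5, 6, ..., 8; delta = -2
  P[5]: 36 + -2 = 34
  P[6]: 38 + -2 = 36
  P[7]: 47 + -2 = 45
  P[8]: 49 + -2 = 47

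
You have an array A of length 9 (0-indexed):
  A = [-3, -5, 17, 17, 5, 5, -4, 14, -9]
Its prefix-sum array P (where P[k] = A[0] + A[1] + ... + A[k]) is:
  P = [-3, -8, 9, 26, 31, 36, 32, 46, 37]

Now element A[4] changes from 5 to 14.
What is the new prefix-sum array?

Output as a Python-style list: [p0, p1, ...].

Change: A[4] 5 -> 14, delta = 9
P[k] for k < 4: unchanged (A[4] not included)
P[k] for k >= 4: shift by delta = 9
  P[0] = -3 + 0 = -3
  P[1] = -8 + 0 = -8
  P[2] = 9 + 0 = 9
  P[3] = 26 + 0 = 26
  P[4] = 31 + 9 = 40
  P[5] = 36 + 9 = 45
  P[6] = 32 + 9 = 41
  P[7] = 46 + 9 = 55
  P[8] = 37 + 9 = 46

Answer: [-3, -8, 9, 26, 40, 45, 41, 55, 46]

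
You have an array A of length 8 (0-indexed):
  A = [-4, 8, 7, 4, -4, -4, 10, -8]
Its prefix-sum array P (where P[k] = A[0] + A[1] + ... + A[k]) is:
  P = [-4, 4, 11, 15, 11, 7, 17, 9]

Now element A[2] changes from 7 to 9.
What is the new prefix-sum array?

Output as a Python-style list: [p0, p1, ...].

Change: A[2] 7 -> 9, delta = 2
P[k] for k < 2: unchanged (A[2] not included)
P[k] for k >= 2: shift by delta = 2
  P[0] = -4 + 0 = -4
  P[1] = 4 + 0 = 4
  P[2] = 11 + 2 = 13
  P[3] = 15 + 2 = 17
  P[4] = 11 + 2 = 13
  P[5] = 7 + 2 = 9
  P[6] = 17 + 2 = 19
  P[7] = 9 + 2 = 11

Answer: [-4, 4, 13, 17, 13, 9, 19, 11]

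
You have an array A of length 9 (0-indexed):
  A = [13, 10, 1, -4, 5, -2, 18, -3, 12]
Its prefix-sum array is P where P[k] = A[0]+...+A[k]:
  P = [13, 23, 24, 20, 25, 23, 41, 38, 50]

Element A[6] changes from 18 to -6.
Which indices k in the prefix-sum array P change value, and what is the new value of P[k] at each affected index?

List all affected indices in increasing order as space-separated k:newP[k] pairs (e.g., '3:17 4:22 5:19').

P[k] = A[0] + ... + A[k]
P[k] includes A[6] iff k >= 6
Affected indices: 6, 7, ..., 8; delta = -24
  P[6]: 41 + -24 = 17
  P[7]: 38 + -24 = 14
  P[8]: 50 + -24 = 26

Answer: 6:17 7:14 8:26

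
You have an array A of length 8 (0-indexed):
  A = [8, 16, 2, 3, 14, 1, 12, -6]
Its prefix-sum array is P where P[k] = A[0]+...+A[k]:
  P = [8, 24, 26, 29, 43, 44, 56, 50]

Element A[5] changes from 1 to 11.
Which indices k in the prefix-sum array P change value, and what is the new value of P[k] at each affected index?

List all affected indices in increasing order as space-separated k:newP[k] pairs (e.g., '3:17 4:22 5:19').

Answer: 5:54 6:66 7:60

Derivation:
P[k] = A[0] + ... + A[k]
P[k] includes A[5] iff k >= 5
Affected indices: 5, 6, ..., 7; delta = 10
  P[5]: 44 + 10 = 54
  P[6]: 56 + 10 = 66
  P[7]: 50 + 10 = 60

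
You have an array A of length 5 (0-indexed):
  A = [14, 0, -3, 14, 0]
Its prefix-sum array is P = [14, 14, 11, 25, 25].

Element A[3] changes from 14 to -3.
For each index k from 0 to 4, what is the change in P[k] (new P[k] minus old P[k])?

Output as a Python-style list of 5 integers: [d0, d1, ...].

Answer: [0, 0, 0, -17, -17]

Derivation:
Element change: A[3] 14 -> -3, delta = -17
For k < 3: P[k] unchanged, delta_P[k] = 0
For k >= 3: P[k] shifts by exactly -17
Delta array: [0, 0, 0, -17, -17]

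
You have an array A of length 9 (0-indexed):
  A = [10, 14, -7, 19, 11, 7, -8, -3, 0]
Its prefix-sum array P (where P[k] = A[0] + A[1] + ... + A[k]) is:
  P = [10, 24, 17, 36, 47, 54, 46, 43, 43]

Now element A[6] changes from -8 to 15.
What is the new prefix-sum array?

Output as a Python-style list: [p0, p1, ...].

Answer: [10, 24, 17, 36, 47, 54, 69, 66, 66]

Derivation:
Change: A[6] -8 -> 15, delta = 23
P[k] for k < 6: unchanged (A[6] not included)
P[k] for k >= 6: shift by delta = 23
  P[0] = 10 + 0 = 10
  P[1] = 24 + 0 = 24
  P[2] = 17 + 0 = 17
  P[3] = 36 + 0 = 36
  P[4] = 47 + 0 = 47
  P[5] = 54 + 0 = 54
  P[6] = 46 + 23 = 69
  P[7] = 43 + 23 = 66
  P[8] = 43 + 23 = 66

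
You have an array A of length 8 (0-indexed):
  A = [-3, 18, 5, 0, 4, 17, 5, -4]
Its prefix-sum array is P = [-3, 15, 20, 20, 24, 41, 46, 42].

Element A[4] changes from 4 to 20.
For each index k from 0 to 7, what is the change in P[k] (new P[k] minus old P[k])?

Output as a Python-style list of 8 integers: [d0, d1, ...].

Element change: A[4] 4 -> 20, delta = 16
For k < 4: P[k] unchanged, delta_P[k] = 0
For k >= 4: P[k] shifts by exactly 16
Delta array: [0, 0, 0, 0, 16, 16, 16, 16]

Answer: [0, 0, 0, 0, 16, 16, 16, 16]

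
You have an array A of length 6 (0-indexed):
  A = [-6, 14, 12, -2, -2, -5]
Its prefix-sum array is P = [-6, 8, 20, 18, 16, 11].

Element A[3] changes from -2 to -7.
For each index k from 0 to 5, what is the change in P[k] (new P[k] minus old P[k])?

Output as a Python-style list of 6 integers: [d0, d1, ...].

Element change: A[3] -2 -> -7, delta = -5
For k < 3: P[k] unchanged, delta_P[k] = 0
For k >= 3: P[k] shifts by exactly -5
Delta array: [0, 0, 0, -5, -5, -5]

Answer: [0, 0, 0, -5, -5, -5]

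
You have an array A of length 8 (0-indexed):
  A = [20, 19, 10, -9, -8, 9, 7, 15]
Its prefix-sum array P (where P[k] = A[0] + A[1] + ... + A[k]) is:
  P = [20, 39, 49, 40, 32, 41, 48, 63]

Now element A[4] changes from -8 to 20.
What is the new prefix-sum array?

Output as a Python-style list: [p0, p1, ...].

Change: A[4] -8 -> 20, delta = 28
P[k] for k < 4: unchanged (A[4] not included)
P[k] for k >= 4: shift by delta = 28
  P[0] = 20 + 0 = 20
  P[1] = 39 + 0 = 39
  P[2] = 49 + 0 = 49
  P[3] = 40 + 0 = 40
  P[4] = 32 + 28 = 60
  P[5] = 41 + 28 = 69
  P[6] = 48 + 28 = 76
  P[7] = 63 + 28 = 91

Answer: [20, 39, 49, 40, 60, 69, 76, 91]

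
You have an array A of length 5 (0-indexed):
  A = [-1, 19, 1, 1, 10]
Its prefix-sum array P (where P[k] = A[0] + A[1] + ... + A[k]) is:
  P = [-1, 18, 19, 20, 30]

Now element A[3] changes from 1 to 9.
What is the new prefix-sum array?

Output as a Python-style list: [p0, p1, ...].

Answer: [-1, 18, 19, 28, 38]

Derivation:
Change: A[3] 1 -> 9, delta = 8
P[k] for k < 3: unchanged (A[3] not included)
P[k] for k >= 3: shift by delta = 8
  P[0] = -1 + 0 = -1
  P[1] = 18 + 0 = 18
  P[2] = 19 + 0 = 19
  P[3] = 20 + 8 = 28
  P[4] = 30 + 8 = 38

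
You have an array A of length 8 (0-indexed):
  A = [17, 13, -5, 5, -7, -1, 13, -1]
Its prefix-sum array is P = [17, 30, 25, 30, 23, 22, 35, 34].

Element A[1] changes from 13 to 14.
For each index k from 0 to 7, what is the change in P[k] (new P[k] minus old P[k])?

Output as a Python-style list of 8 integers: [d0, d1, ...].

Answer: [0, 1, 1, 1, 1, 1, 1, 1]

Derivation:
Element change: A[1] 13 -> 14, delta = 1
For k < 1: P[k] unchanged, delta_P[k] = 0
For k >= 1: P[k] shifts by exactly 1
Delta array: [0, 1, 1, 1, 1, 1, 1, 1]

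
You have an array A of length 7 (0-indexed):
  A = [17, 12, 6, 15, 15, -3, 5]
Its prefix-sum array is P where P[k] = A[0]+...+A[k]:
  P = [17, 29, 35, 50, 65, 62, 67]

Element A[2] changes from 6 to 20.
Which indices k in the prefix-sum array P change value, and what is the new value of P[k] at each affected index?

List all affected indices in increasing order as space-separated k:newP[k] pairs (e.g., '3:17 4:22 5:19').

Answer: 2:49 3:64 4:79 5:76 6:81

Derivation:
P[k] = A[0] + ... + A[k]
P[k] includes A[2] iff k >= 2
Affected indices: 2, 3, ..., 6; delta = 14
  P[2]: 35 + 14 = 49
  P[3]: 50 + 14 = 64
  P[4]: 65 + 14 = 79
  P[5]: 62 + 14 = 76
  P[6]: 67 + 14 = 81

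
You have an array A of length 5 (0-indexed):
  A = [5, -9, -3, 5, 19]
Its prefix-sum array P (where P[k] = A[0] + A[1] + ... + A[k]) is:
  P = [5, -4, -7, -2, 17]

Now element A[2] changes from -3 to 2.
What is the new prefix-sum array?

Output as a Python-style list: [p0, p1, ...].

Change: A[2] -3 -> 2, delta = 5
P[k] for k < 2: unchanged (A[2] not included)
P[k] for k >= 2: shift by delta = 5
  P[0] = 5 + 0 = 5
  P[1] = -4 + 0 = -4
  P[2] = -7 + 5 = -2
  P[3] = -2 + 5 = 3
  P[4] = 17 + 5 = 22

Answer: [5, -4, -2, 3, 22]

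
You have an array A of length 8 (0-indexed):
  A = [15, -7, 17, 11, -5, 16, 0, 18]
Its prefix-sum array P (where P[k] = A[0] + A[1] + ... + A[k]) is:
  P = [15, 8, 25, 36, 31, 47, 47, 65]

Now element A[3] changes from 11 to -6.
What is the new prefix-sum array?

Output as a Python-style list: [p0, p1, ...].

Answer: [15, 8, 25, 19, 14, 30, 30, 48]

Derivation:
Change: A[3] 11 -> -6, delta = -17
P[k] for k < 3: unchanged (A[3] not included)
P[k] for k >= 3: shift by delta = -17
  P[0] = 15 + 0 = 15
  P[1] = 8 + 0 = 8
  P[2] = 25 + 0 = 25
  P[3] = 36 + -17 = 19
  P[4] = 31 + -17 = 14
  P[5] = 47 + -17 = 30
  P[6] = 47 + -17 = 30
  P[7] = 65 + -17 = 48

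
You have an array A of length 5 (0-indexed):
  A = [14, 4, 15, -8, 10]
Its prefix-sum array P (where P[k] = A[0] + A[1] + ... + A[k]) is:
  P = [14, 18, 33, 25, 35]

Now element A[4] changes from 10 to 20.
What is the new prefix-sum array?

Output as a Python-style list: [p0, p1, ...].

Change: A[4] 10 -> 20, delta = 10
P[k] for k < 4: unchanged (A[4] not included)
P[k] for k >= 4: shift by delta = 10
  P[0] = 14 + 0 = 14
  P[1] = 18 + 0 = 18
  P[2] = 33 + 0 = 33
  P[3] = 25 + 0 = 25
  P[4] = 35 + 10 = 45

Answer: [14, 18, 33, 25, 45]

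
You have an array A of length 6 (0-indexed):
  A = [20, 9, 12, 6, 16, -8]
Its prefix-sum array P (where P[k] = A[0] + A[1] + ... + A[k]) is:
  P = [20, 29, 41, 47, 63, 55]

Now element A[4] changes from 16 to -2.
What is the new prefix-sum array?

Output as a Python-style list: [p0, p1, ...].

Change: A[4] 16 -> -2, delta = -18
P[k] for k < 4: unchanged (A[4] not included)
P[k] for k >= 4: shift by delta = -18
  P[0] = 20 + 0 = 20
  P[1] = 29 + 0 = 29
  P[2] = 41 + 0 = 41
  P[3] = 47 + 0 = 47
  P[4] = 63 + -18 = 45
  P[5] = 55 + -18 = 37

Answer: [20, 29, 41, 47, 45, 37]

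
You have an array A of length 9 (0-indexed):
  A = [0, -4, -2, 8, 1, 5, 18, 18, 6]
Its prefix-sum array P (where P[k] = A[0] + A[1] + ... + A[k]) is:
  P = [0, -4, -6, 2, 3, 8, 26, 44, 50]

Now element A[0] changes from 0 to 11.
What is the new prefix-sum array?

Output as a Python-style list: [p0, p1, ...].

Answer: [11, 7, 5, 13, 14, 19, 37, 55, 61]

Derivation:
Change: A[0] 0 -> 11, delta = 11
P[k] for k < 0: unchanged (A[0] not included)
P[k] for k >= 0: shift by delta = 11
  P[0] = 0 + 11 = 11
  P[1] = -4 + 11 = 7
  P[2] = -6 + 11 = 5
  P[3] = 2 + 11 = 13
  P[4] = 3 + 11 = 14
  P[5] = 8 + 11 = 19
  P[6] = 26 + 11 = 37
  P[7] = 44 + 11 = 55
  P[8] = 50 + 11 = 61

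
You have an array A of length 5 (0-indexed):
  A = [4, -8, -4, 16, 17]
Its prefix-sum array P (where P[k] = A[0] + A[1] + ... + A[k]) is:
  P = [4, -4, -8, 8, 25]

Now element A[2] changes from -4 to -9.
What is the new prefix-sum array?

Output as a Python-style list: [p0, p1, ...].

Answer: [4, -4, -13, 3, 20]

Derivation:
Change: A[2] -4 -> -9, delta = -5
P[k] for k < 2: unchanged (A[2] not included)
P[k] for k >= 2: shift by delta = -5
  P[0] = 4 + 0 = 4
  P[1] = -4 + 0 = -4
  P[2] = -8 + -5 = -13
  P[3] = 8 + -5 = 3
  P[4] = 25 + -5 = 20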